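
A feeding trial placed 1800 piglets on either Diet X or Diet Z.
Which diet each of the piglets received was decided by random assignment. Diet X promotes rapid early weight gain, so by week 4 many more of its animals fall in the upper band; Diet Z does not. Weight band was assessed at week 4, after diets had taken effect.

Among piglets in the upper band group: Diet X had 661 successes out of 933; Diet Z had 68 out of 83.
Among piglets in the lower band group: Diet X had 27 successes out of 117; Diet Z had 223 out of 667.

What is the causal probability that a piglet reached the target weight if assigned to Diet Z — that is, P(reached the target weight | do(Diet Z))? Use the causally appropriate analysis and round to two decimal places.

The stratified and pooled comparisons disagree (Diet Z wins within each week-4 weight band; Diet X wins overall), so the answer turns on the causal role of week-4 weight band.
Because the diet influences week-4 weight band, week-4 weight band is a post-treatment mediator, not a confounder. Stratifying on it would bias the estimate; the causal effect is the crude pooled difference.
So P(outcome | do(Diet Z)) is just the pooled rate for Diet Z: 291/750 = 0.388.

0.39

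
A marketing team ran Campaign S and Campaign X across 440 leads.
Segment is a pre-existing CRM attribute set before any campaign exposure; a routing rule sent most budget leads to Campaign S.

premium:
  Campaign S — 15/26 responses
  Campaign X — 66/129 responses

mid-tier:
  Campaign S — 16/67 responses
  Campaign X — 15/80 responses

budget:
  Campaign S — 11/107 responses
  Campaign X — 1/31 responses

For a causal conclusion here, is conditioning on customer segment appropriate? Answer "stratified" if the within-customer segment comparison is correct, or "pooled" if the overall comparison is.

Campaign S is higher inside every customer segment stratum but Campaign X is higher in aggregate. Whether to stratify depends on how customer segment relates to the campaign.
Customer segment differs across campaigns for reasons unrelated to any effect of the campaign itself, and it separately predicts the outcome — a classic confounder. We must compare within customer segment levels.
Within each level — premium: 57.7% vs 51.2%; mid-tier: 23.9% vs 18.8%; budget: 10.3% vs 3.2% — Campaign S is higher every time.

stratified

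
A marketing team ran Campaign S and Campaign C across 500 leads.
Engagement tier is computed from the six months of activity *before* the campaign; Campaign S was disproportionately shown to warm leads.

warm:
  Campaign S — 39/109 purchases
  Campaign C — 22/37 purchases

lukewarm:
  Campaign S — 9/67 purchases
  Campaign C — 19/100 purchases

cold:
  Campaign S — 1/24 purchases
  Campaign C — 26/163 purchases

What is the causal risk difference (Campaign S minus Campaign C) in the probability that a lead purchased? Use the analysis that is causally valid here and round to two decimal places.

-0.13

The engagement tier-specific comparison favours Campaign C throughout, but the pooled figures favour Campaign S. The question is whether to condition on engagement tier.
The imbalance in engagement tier arose from how leads were allocated, not from anything the campaign did; and engagement tier independently affects the outcome. The pooled gap is confounded — condition on engagement tier.
Adjusting over the population distribution of engagement tier: 0.292·(0.358−0.595) + 0.334·(0.134−0.190) + 0.374·(0.042−0.160) = -0.132.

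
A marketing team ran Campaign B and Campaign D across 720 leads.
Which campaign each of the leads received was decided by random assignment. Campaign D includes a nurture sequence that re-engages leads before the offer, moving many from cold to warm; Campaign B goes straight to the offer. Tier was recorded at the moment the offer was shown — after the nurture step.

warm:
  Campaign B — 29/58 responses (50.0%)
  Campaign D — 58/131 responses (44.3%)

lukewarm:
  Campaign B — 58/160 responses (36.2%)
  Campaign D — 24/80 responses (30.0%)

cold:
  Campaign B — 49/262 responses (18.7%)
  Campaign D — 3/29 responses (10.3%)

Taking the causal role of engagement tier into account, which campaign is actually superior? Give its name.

Campaign D

Engagement tier lies on the pathway campaign → engagement tier → outcome, so adjusting for it blocks the indirect effect. For the total causal effect of campaign, use the unadjusted pooled rates.
Pooled: Campaign B 28.3% vs Campaign D 35.4%; Campaign D is higher overall.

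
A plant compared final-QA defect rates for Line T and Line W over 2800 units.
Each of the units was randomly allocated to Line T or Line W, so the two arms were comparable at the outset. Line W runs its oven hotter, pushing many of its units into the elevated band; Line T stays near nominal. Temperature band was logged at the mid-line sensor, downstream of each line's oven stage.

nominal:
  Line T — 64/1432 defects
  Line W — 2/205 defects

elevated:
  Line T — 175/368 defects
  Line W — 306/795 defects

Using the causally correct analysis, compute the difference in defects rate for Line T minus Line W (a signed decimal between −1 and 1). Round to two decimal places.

In-process temperature band is downstream of the line. One should not condition on a consequence of treatment, so the overall rates are the right comparison.
The causal difference is the pooled difference: 0.133 − 0.308 = -0.175.

-0.18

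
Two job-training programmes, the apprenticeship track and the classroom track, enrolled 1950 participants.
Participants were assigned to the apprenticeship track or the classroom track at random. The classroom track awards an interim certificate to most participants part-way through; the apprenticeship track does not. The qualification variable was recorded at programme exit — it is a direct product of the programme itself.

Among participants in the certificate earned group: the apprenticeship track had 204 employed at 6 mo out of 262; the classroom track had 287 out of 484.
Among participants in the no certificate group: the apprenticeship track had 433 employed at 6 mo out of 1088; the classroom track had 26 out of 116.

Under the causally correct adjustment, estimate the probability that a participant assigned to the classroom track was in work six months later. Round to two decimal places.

0.52

the apprenticeship track is higher inside every qualification attained during the programme stratum but the classroom track is higher in aggregate. Whether to stratify depends on how qualification attained during the programme relates to the programme.
Qualification attained during the programme lies on the pathway programme → qualification attained during the programme → outcome, so adjusting for it blocks the indirect effect. For the total causal effect of programme, use the unadjusted pooled rates.
So P(outcome | do(the classroom track)) is just the pooled rate for the classroom track: 313/600 = 0.522.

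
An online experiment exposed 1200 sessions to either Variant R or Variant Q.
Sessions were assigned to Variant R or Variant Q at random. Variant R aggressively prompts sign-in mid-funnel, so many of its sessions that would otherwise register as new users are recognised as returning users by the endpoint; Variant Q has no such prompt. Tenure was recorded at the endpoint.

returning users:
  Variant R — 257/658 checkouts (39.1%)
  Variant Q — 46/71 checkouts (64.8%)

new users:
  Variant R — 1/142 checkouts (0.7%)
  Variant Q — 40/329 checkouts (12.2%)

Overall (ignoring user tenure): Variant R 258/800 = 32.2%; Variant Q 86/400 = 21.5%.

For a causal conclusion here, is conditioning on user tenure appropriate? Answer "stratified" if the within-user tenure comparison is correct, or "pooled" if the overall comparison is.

User tenure is downstream of the variant. One should not condition on a consequence of treatment, so the overall rates are the right comparison.
Pooled: Variant R 32.2% vs Variant Q 21.5%; Variant R is higher overall.

pooled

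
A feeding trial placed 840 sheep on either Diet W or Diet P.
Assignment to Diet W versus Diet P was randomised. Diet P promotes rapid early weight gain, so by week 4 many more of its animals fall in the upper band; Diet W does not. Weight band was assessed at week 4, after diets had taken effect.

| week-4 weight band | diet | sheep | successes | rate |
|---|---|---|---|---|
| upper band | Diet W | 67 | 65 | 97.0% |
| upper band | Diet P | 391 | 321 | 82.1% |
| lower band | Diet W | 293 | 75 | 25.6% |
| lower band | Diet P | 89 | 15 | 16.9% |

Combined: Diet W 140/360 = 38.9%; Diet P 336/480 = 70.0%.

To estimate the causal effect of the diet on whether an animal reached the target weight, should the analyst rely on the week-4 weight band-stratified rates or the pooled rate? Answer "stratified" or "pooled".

Diet W is higher inside every week-4 weight band stratum but Diet P is higher in aggregate. Whether to stratify depends on how week-4 weight band relates to the diet.
Week-4 weight band is downstream of the diet. One should not condition on a consequence of treatment, so the overall rates are the right comparison.
Pooled: Diet W 38.9% vs Diet P 70.0%; Diet P is higher overall.

pooled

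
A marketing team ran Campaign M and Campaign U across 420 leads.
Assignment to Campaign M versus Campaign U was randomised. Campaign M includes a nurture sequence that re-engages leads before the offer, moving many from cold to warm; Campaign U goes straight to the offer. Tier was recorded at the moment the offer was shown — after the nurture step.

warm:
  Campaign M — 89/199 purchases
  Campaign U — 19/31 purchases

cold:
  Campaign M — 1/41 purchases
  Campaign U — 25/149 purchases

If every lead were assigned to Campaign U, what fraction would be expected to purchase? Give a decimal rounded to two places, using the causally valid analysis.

Stratifying would compare campaigns among leads the campaigns themselves sorted into engagement tier groups — a form of selection on an intermediate. The unconditioned pooled rates give the total causal effect.
So P(outcome | do(Campaign U)) is just the pooled rate for Campaign U: 44/180 = 0.244.

0.24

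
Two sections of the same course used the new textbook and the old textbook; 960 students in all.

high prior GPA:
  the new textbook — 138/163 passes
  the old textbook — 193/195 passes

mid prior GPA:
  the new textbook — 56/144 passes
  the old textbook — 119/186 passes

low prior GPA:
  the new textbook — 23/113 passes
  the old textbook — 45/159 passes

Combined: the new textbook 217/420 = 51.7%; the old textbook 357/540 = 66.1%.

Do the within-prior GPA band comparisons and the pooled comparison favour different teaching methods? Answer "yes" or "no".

no

Within each prior GPA band level (high prior GPA 84.7% vs 99.0%; mid prior GPA 38.9% vs 64.0%; low prior GPA 20.4% vs 28.3%), the old textbook has the higher rate every time. Pooled: 51.7% vs 66.1% — the old textbook has the higher rate overall. They agree.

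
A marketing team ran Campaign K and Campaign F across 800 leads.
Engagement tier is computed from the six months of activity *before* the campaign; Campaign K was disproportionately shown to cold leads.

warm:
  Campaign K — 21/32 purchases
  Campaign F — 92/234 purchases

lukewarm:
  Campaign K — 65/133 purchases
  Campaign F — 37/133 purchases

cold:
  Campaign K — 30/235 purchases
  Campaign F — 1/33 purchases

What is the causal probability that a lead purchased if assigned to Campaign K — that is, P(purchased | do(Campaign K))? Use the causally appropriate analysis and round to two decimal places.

0.42

The imbalance in engagement tier arose from how leads were allocated, not from anything the campaign did; and engagement tier independently affects the outcome. The pooled gap is confounded — condition on engagement tier.
Standardising Campaign K to the population engagement tier mix: 0.333·21/32 + 0.333·65/133 + 0.335·30/235 = 0.423.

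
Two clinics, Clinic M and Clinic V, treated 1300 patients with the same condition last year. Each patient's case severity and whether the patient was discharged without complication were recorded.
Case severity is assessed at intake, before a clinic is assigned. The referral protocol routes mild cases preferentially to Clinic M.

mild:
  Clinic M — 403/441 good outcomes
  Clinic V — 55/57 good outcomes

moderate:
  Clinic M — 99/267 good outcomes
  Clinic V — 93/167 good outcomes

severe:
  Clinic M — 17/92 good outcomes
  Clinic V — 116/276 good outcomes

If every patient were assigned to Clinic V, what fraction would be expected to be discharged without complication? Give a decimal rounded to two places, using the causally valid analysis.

0.67

The case severity-specific comparison favours Clinic V throughout, but the pooled figures favour Clinic M. The question is whether to condition on case severity.
Case severity differs across clinics for reasons unrelated to any effect of the clinic itself, and it separately predicts the outcome — a classic confounder. We must compare within case severity levels.
Standardising Clinic V to the population case severity mix: 0.383·55/57 + 0.334·93/167 + 0.283·116/276 = 0.675.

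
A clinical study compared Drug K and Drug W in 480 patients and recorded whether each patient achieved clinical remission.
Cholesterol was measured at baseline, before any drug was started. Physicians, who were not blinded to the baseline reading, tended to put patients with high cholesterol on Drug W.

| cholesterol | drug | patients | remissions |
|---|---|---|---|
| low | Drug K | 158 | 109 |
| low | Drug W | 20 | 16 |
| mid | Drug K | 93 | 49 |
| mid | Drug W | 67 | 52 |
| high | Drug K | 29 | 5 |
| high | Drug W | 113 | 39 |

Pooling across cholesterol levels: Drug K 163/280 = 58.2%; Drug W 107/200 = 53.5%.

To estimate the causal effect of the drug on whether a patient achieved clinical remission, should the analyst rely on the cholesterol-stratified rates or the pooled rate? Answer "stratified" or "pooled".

Drug W is higher inside every cholesterol stratum but Drug K is higher in aggregate. Whether to stratify depends on how cholesterol relates to the drug.
Cholesterol is set before the drug has any effect — it is not caused by the drug — and it independently drives the outcome. That makes it a confounder, so the causal comparison is within cholesterol levels.
Within each level — low: 69.0% vs 80.0%; mid: 52.7% vs 77.6%; high: 17.2% vs 34.5% — Drug W is higher every time.

stratified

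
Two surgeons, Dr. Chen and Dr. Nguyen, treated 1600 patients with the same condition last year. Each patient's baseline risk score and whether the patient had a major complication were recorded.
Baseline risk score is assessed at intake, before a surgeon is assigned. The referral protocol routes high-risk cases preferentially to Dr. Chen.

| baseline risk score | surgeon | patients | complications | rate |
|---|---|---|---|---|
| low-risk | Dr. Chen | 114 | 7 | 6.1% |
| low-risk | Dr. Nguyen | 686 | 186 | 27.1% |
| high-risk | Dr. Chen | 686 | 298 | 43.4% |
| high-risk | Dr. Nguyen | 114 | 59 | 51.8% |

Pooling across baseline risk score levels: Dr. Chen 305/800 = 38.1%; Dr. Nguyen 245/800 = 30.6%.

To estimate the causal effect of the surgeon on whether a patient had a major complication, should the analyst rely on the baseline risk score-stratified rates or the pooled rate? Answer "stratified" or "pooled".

stratified

The stratified and pooled comparisons disagree (Dr. Chen wins within each baseline risk score; Dr. Nguyen wins overall), so the answer turns on the causal role of baseline risk score.
The imbalance in baseline risk score arose from how patients were allocated, not from anything the surgeon did; and baseline risk score independently affects the outcome. The pooled gap is confounded — condition on baseline risk score.
Within each level — low-risk: 6.1% vs 27.1%; high-risk: 43.4% vs 51.8% — Dr. Chen is lower every time.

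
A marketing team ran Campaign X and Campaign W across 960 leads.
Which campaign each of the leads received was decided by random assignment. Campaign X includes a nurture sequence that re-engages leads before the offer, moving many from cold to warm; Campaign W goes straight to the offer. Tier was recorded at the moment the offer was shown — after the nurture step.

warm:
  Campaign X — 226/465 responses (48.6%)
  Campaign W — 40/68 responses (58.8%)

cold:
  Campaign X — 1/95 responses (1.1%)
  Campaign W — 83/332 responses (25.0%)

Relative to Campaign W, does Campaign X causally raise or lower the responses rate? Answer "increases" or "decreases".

Engagement tier here is a post-treatment variable shaped by the campaign; conditioning on it would introduce bias rather than remove it. The overall comparison is the causal one.
Pooled: Campaign X 40.5% vs Campaign W 30.8%; Campaign X is higher overall.

increases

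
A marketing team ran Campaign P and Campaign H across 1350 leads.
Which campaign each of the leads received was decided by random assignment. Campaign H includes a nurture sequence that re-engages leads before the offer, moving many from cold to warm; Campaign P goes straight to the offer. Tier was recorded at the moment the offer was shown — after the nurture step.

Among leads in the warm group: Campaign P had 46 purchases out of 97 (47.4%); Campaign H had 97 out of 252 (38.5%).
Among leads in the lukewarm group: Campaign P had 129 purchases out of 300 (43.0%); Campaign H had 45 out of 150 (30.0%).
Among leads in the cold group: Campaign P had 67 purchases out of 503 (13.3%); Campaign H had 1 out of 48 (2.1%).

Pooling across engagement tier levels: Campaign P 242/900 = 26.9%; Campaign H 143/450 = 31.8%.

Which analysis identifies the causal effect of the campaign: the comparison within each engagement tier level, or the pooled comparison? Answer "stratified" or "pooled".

pooled

Engagement tier lies on the pathway campaign → engagement tier → outcome, so adjusting for it blocks the indirect effect. For the total causal effect of campaign, use the unadjusted pooled rates.
Pooled: Campaign P 26.9% vs Campaign H 31.8%; Campaign H is higher overall.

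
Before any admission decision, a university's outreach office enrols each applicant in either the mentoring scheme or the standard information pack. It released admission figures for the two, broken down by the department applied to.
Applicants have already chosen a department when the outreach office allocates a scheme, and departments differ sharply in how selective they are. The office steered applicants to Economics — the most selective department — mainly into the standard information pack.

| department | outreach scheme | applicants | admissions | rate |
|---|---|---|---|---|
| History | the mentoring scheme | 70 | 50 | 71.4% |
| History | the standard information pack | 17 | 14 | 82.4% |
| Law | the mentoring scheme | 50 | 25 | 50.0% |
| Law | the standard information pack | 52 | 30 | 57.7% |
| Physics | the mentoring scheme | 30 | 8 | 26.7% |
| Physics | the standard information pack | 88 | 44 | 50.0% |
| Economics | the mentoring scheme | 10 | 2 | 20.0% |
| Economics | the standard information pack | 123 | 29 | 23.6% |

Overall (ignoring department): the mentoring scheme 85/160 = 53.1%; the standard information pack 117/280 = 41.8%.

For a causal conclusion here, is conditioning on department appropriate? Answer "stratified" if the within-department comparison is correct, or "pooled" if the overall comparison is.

Since department is a pre-existing factor (not a product of the outreach scheme) and it affects the outcome on its own, it is a confounder. The stratified rates, not the pooled rate, identify the causal effect.
Within each level — History: 71.4% vs 82.4%; Law: 50.0% vs 57.7%; Physics: 26.7% vs 50.0%; Economics: 20.0% vs 23.6% — the standard information pack is higher every time.

stratified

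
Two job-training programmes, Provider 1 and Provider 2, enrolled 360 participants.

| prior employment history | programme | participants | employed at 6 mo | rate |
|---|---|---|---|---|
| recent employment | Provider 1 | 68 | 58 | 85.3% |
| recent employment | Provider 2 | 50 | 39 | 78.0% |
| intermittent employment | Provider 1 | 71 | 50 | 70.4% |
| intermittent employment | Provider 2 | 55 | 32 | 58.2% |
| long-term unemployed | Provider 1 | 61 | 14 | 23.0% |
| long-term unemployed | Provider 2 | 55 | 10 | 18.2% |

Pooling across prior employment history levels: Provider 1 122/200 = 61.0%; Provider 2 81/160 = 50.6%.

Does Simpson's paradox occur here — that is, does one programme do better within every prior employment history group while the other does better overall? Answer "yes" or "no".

Within each prior employment history level (recent employment 85.3% vs 78.0%; intermittent employment 70.4% vs 58.2%; long-term unemployed 23.0% vs 18.2%), Provider 1 has the higher rate every time. Pooled: 61.0% vs 50.6% — Provider 1 has the higher rate overall. They agree.

no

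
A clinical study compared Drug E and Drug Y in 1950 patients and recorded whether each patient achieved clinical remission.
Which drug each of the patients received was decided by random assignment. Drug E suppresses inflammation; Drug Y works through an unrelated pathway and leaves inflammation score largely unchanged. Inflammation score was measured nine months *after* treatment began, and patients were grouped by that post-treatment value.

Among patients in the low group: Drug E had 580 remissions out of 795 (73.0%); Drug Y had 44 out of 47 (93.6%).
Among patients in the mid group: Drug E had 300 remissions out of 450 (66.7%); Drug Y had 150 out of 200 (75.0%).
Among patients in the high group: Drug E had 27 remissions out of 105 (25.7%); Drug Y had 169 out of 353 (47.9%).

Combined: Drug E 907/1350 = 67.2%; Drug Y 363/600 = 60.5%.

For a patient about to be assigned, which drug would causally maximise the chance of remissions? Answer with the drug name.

The stratified and pooled comparisons disagree (Drug Y wins within each inflammation score; Drug E wins overall), so the answer turns on the causal role of inflammation score.
Inflammation score is downstream of the drug. One should not condition on a consequence of treatment, so the overall rates are the right comparison.
Pooled: Drug E 67.2% vs Drug Y 60.5%; Drug E is higher overall.

Drug E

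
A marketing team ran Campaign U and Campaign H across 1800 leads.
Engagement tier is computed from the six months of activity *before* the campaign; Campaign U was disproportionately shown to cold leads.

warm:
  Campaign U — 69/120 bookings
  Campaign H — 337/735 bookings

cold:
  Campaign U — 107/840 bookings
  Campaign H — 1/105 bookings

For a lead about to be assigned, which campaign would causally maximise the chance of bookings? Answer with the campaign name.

Campaign U

The stratified and pooled comparisons disagree (Campaign U wins within each engagement tier; Campaign H wins overall), so the answer turns on the causal role of engagement tier.
Nothing the campaign does changes engagement tier; the imbalance is an allocation artefact. With engagement tier also predicting the outcome, the pooled figure is confounded, and the within-stratum comparison is the causal one.
Within each level — warm: 57.5% vs 45.9%; cold: 12.7% vs 1.0% — Campaign U is higher every time.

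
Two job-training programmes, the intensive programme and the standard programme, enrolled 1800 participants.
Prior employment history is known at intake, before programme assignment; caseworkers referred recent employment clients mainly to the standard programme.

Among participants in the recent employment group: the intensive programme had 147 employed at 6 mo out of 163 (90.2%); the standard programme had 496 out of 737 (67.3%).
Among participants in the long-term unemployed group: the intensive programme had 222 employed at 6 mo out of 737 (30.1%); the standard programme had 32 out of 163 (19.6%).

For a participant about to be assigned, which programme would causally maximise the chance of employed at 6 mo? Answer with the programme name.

the intensive programme

Prior employment history satisfies the back-door criterion: it is not a descendant of the programme, and it blocks the spurious path from programme to outcome. Adjusting for it (i.e., using the within-prior employment history rates) gives the causal effect.
Within each level — recent employment: 90.2% vs 67.3%; long-term unemployed: 30.1% vs 19.6% — the intensive programme is higher every time.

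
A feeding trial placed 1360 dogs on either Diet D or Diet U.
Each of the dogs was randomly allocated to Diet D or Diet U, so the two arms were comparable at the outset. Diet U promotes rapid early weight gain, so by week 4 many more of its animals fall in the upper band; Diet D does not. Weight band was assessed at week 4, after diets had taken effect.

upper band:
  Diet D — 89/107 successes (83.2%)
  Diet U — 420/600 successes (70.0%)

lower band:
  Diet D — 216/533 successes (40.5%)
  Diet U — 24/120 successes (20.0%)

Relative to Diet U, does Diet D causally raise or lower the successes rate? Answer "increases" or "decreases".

decreases

Week-4 weight band is downstream of the diet. One should not condition on a consequence of treatment, so the overall rates are the right comparison.
Pooled: Diet D 47.7% vs Diet U 61.7%; Diet U is higher overall.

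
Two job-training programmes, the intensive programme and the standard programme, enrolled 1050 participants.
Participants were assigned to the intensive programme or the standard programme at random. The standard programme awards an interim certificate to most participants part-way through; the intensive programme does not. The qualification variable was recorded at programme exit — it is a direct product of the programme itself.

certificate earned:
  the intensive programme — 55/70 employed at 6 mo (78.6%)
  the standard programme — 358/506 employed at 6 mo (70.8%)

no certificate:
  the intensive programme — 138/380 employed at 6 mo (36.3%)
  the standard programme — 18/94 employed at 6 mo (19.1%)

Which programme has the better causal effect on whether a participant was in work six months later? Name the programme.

the standard programme

The qualification attained during the programme-specific comparison favours the intensive programme throughout, but the pooled figures favour the standard programme. The question is whether to condition on qualification attained during the programme.
Stratifying would compare programmes among participants the programmes themselves sorted into qualification attained during the programme groups — a form of selection on an intermediate. The unconditioned pooled rates give the total causal effect.
Pooled: the intensive programme 42.9% vs the standard programme 62.7%; the standard programme is higher overall.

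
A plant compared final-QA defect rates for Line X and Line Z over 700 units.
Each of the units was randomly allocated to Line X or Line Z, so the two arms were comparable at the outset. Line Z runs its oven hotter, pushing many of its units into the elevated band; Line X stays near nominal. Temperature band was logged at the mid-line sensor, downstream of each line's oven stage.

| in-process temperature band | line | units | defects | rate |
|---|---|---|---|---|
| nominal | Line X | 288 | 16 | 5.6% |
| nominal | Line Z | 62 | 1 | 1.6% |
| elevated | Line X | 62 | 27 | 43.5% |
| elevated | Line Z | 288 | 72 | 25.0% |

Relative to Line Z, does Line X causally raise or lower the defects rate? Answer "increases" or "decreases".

decreases

The distribution of in-process temperature band is itself part of what the line does — it is an intermediate outcome. Holding it fixed would remove that part of the effect; the total effect is the pooled difference.
Pooled: Line X 12.3% vs Line Z 20.9%; Line X is lower overall.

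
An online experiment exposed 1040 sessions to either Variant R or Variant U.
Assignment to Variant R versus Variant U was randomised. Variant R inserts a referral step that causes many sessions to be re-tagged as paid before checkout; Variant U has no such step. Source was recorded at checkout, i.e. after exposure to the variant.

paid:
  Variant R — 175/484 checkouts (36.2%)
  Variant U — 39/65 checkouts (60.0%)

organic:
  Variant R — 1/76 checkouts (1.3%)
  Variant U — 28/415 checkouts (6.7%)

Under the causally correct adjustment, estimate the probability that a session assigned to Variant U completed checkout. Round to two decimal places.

0.14

Traffic source lies on the pathway variant → traffic source → outcome, so adjusting for it blocks the indirect effect. For the total causal effect of variant, use the unadjusted pooled rates.
So P(outcome | do(Variant U)) is just the pooled rate for Variant U: 67/480 = 0.140.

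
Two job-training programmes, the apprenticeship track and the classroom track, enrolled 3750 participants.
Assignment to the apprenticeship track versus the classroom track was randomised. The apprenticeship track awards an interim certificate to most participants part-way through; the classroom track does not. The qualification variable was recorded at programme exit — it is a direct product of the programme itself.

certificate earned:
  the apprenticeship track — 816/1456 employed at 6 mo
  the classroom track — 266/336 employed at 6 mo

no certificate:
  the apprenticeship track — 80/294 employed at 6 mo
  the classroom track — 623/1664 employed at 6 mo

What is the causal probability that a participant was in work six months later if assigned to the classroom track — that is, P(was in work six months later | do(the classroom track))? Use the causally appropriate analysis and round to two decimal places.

Within every qualification attained during the programme level the classroom track has the higher rate, yet pooled the apprenticeship track does — Simpson's reversal.
The distribution of qualification attained during the programme is itself part of what the programme does — it is an intermediate outcome. Holding it fixed would remove that part of the effect; the total effect is the pooled difference.
So P(outcome | do(the classroom track)) is just the pooled rate for the classroom track: 889/2000 = 0.445.

0.44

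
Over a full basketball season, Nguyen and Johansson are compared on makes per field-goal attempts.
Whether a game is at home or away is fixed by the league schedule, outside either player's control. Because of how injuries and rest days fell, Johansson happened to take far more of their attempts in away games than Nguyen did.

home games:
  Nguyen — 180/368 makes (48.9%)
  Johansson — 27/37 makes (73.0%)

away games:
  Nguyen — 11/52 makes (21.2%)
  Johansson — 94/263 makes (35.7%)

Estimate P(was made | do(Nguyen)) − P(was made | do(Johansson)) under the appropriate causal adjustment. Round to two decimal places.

Game venue differs across players for reasons unrelated to any effect of the player itself, and it separately predicts the outcome — a classic confounder. We must compare within game venue levels.
Adjusting over the population distribution of game venue: 0.562·(0.489−0.730) + 0.438·(0.212−0.357) = -0.199.

-0.20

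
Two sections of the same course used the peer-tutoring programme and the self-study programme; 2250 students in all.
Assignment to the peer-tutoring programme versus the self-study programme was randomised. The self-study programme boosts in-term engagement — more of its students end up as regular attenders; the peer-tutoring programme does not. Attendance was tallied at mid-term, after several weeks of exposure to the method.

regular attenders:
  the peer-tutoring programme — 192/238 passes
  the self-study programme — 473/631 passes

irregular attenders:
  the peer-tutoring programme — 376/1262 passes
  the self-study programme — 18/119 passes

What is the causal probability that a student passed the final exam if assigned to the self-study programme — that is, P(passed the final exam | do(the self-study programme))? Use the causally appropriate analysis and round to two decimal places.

Within every mid-term attendance level the peer-tutoring programme has the higher rate, yet pooled the self-study programme does — Simpson's reversal.
Mid-term attendance is recorded after the teaching method and is itself shifted by it — it sits on the causal path from teaching method to outcome. Conditioning on a mediator would strip out part of the effect we want; the pooled comparison gives the total causal effect.
So P(outcome | do(the self-study programme)) is just the pooled rate for the self-study programme: 491/750 = 0.655.

0.65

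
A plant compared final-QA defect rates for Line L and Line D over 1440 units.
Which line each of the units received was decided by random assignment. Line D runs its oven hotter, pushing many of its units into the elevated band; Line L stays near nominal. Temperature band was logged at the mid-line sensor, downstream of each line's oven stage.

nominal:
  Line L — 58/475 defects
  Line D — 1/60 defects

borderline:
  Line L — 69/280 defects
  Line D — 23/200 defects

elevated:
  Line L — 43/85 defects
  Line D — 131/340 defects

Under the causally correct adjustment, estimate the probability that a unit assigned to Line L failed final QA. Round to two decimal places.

0.20

Within every in-process temperature band level Line D has the lower rate, yet pooled Line L does — Simpson's reversal.
In-process temperature band here is a post-treatment variable shaped by the line; conditioning on it would introduce bias rather than remove it. The overall comparison is the causal one.
So P(outcome | do(Line L)) is just the pooled rate for Line L: 170/840 = 0.202.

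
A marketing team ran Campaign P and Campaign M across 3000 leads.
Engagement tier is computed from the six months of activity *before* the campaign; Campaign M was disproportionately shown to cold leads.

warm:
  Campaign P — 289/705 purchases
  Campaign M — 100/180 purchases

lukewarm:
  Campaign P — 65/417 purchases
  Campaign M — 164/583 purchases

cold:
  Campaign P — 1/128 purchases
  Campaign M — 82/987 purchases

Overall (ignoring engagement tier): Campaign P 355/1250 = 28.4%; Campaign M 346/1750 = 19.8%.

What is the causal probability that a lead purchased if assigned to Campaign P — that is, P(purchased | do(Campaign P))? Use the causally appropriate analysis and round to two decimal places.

0.18

Within every engagement tier level Campaign M has the higher rate, yet pooled Campaign P does — Simpson's reversal.
Nothing the campaign does changes engagement tier; the imbalance is an allocation artefact. With engagement tier also predicting the outcome, the pooled figure is confounded, and the within-stratum comparison is the causal one.
Standardising Campaign P to the population engagement tier mix: 0.295·289/705 + 0.333·65/417 + 0.372·1/128 = 0.176.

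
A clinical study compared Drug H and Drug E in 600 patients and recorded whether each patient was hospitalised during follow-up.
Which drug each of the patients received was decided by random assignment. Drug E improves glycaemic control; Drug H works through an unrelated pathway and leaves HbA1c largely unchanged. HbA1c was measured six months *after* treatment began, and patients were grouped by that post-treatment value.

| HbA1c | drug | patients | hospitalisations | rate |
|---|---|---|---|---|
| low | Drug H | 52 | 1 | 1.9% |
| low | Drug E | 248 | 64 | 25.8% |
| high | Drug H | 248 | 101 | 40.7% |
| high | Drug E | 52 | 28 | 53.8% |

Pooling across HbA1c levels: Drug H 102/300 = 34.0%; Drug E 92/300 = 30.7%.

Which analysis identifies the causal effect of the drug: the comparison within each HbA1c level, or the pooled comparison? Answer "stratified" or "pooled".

The HbA1c-specific comparison favours Drug H throughout, but the pooled figures favour Drug E. The question is whether to condition on HbA1c.
HbA1c lies on the pathway drug → HbA1c → outcome, so adjusting for it blocks the indirect effect. For the total causal effect of drug, use the unadjusted pooled rates.
Pooled: Drug H 34.0% vs Drug E 30.7%; Drug E is lower overall.

pooled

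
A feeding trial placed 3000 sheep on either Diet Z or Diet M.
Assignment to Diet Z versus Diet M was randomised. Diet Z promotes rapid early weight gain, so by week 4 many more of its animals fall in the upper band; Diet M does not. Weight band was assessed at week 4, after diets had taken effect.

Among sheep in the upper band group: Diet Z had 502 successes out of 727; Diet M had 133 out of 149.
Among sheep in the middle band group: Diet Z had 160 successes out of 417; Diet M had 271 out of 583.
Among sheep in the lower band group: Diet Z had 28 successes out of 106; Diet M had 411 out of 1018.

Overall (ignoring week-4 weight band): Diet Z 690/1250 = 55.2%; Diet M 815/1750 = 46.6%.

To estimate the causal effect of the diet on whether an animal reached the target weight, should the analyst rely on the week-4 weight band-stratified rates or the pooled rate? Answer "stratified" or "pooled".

Week-4 weight band is downstream of the diet. One should not condition on a consequence of treatment, so the overall rates are the right comparison.
Pooled: Diet Z 55.2% vs Diet M 46.6%; Diet Z is higher overall.

pooled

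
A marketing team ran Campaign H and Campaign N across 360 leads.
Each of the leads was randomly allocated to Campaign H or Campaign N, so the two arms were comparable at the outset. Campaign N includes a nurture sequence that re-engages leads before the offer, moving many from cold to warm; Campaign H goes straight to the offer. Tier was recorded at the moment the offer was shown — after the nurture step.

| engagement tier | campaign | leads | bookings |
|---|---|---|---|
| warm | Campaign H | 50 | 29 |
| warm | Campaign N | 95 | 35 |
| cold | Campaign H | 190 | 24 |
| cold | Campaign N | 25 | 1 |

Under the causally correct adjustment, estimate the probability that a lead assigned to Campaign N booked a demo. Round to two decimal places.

The engagement tier-specific comparison favours Campaign H throughout, but the pooled figures favour Campaign N. The question is whether to condition on engagement tier.
Engagement tier lies on the pathway campaign → engagement tier → outcome, so adjusting for it blocks the indirect effect. For the total causal effect of campaign, use the unadjusted pooled rates.
So P(outcome | do(Campaign N)) is just the pooled rate for Campaign N: 36/120 = 0.300.

0.30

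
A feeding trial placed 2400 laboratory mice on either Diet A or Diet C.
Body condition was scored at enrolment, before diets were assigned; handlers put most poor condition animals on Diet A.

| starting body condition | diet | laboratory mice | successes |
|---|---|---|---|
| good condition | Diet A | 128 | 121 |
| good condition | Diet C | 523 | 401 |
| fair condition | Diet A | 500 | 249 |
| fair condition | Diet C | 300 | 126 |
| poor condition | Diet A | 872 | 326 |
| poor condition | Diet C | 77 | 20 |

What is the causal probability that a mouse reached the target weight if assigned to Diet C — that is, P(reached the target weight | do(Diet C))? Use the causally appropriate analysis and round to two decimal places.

0.45

Nothing the diet does changes starting body condition; the imbalance is an allocation artefact. With starting body condition also predicting the outcome, the pooled figure is confounded, and the within-stratum comparison is the causal one.
Standardising Diet C to the population starting body condition mix: 0.271·401/523 + 0.333·126/300 + 0.395·20/77 = 0.451.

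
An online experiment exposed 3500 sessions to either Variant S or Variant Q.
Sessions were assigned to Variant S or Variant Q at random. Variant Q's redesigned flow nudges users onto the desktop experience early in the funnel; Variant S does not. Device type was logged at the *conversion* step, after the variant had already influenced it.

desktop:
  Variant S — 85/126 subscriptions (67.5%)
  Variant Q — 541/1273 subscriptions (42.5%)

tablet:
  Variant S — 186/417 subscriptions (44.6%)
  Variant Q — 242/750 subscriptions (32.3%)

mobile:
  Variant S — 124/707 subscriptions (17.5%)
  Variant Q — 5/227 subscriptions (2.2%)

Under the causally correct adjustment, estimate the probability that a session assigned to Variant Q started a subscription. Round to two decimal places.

0.35

The distribution of device type is itself part of what the variant does — it is an intermediate outcome. Holding it fixed would remove that part of the effect; the total effect is the pooled difference.
So P(outcome | do(Variant Q)) is just the pooled rate for Variant Q: 788/2250 = 0.350.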